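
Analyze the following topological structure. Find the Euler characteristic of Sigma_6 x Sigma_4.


chi(Sigma_6) = 2 - 2*6 = -10
chi(Sigma_4) = 2 - 2*4 = -6
chi(product) = (-10) * (-6) = 60

60


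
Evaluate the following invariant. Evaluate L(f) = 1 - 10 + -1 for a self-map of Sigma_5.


L(f) = tr(f_0*) - tr(f_1*) + tr(f_2*).
= 1 - (10) + (-1)
= -10

-10


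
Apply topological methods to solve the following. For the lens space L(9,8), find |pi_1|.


pi_1(L(p,q)) = Z/pZ for any q coprime to p.
|pi_1(L(9,8))| = 9

9


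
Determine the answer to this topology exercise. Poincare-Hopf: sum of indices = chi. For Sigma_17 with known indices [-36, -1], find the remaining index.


Poincare-Hopf: sum of indices = chi(M).
chi(Sigma_17) = 2 - 2*17 = -32.
Sum of known indices = -37.
x = chi - (sum known) = -32 - (-37) = 5

5


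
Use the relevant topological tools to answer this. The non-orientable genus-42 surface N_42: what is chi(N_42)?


For a non-orientable closed surface with k crosscaps: chi = 2 - k.
Here k = 42.
chi = 2 - 42 = -40

-40


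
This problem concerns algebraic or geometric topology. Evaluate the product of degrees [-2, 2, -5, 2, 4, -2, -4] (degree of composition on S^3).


Degree is multiplicative: deg(composition) = product of degrees.
= (-2) * (2) * (-5) * (2) * (4) * (-2) * (-4) = 1280

1280


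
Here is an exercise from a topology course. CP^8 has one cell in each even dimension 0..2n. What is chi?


CP^8 has one cell in each even dimension 0, 2, ..., 2*8 (8+1 cells total).
All cells are even-dimensional, so chi = number of cells.
chi = 8 + 1 = 9

9


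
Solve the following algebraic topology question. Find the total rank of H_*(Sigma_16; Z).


For Sigma_16: b_0 = 1, b_1 = 2g = 32, b_2 = 1.
Total = 1 + 32 + 1 = 34

34


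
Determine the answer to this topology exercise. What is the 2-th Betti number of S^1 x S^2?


Each S^d has Poincare polynomial 1 + t^d.
The product S^1 x S^2 has Poincare polynomial prod(1+t^d_i).
Expanding: b_0=1, b_1=1, b_2=1, b_3=1.
b_2 = 1

1


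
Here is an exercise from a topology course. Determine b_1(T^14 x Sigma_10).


pi_1(A x B) = pi_1(A) x pi_1(B); rank of abelianization = b_1.
b_1(T^14) = 14, b_1(Sigma_10) = 2*10 = 20.
b_1(product) = 14 + 20 = 34

34


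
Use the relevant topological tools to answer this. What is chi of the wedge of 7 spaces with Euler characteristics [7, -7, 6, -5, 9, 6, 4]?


chi(A v B) = chi(A) + chi(B) - 1 (one point identified).
For 7 spaces: chi = (sum chi_i) - (7 - 1).
sum = 20; chi = 20 - 6 = 14

14


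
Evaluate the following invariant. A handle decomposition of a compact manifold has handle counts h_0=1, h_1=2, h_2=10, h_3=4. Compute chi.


Handles of index k contribute (-1)^k to chi (same as CW cells).
chi = (1) + (-2) + (10) + (-4) = 5

5


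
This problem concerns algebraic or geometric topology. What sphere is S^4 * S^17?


Join of spheres: S^m * S^n = S^{m+n+1}.
dim = 4 + 17 + 1 = 22

22


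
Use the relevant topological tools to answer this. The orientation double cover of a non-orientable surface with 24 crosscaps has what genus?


chi(N_24) = 2 - 24 = -22.
Double cover: chi(Sigma_g) = 2 * chi(N_24) = 2*(-22) = -44.
2 - 2g = -44, so g = (2 - (-44))/2 = 46/2 = 23

23


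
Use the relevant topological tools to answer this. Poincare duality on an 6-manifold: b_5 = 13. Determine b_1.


Poincare duality for closed orientable n-manifolds: b_k = b_{n-k}.
Here n = 6, so b_1 = b_5 = 13

13


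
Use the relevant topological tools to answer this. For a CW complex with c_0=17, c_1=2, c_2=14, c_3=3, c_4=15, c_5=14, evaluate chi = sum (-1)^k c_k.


chi = sum_k (-1)^k c_k.
= (-1)^0*17 + (-1)^1*2 + (-1)^2*14 + (-1)^3*3 + (-1)^4*15 + (-1)^5*14
= (17) + (-2) + (14) + (-3) + (15) + (-14)
= 27

27


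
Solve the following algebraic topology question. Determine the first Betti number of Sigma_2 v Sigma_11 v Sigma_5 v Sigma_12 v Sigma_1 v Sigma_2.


For a wedge X v Y: reduced H_k(X v Y) = H_k(X) + H_k(Y).
Each Sigma_g contributes b_1 = 2g.
b_1 = 4 + 22 + 10 + 24 + 2 + 4 = 66

66


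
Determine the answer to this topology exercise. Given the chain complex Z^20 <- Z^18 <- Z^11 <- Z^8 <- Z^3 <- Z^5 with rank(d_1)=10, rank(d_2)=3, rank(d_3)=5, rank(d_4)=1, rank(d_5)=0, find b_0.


rank H_k = rank(ker d_k) - rank(im d_{k+1}).
rank(ker d_0) = rank(C_0) - rank(d_0) = 20 - 0 = 20.
rank(im d_{0+1}) = 10.
rank H_0 = 20 - 10 = 10

10


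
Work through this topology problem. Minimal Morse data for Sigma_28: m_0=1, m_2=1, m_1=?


A perfect Morse function has m_k = b_k.
For Sigma_28: b_0=1, b_1=2g=56, b_2=1.
Saddles m_1 = 2g = 56

56


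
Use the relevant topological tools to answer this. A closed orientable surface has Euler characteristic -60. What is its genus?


chi = 2 - 2g for closed orientable surfaces.
-60 = 2 - 2g
2g = 2 - (-60) = 62
g = 31

31


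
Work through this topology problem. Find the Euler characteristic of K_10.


K_10: V = 10, E = C(10,2) = 45.
chi = V - E = 10 - 45 = -35

-35


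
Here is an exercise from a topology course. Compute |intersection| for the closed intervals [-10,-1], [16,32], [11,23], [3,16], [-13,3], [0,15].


Intersection = [max(a_i), min(b_i)] = [16, -1].
Since 16 > -1, the intersection is empty.
Length = 0

0


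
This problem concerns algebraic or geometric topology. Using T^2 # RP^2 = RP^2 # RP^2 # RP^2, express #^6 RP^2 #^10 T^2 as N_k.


Since a >= 1, the sum is non-orientable; each T^2 can be replaced by RP^2 # RP^2 (since T^2#RP^2 = 3RP^2).
Total crosscaps k = 6 + 2*10 = 26.
Check via chi: chi = 6*1 + 10*0 - (6+10-1)*2 = -24 = 2 - k = -24. Consistent.

26


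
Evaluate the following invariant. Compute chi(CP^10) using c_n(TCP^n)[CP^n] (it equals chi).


For any closed oriented manifold, <e(TM),[M]> = chi(M).
chi(CP^10) = 10+1 = 11

11


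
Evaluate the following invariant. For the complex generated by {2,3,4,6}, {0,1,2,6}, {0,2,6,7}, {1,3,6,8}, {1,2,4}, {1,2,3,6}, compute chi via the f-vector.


Enumerate all faces; f-vector: f_0=8, f_1=19, f_2=17, f_3=5.
chi = sum (-1)^k f_k = 1

1


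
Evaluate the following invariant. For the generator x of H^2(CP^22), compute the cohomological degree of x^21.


|x| = 2 in H^*(CP^n).
|x^21| = 21 * |x| = 21 * 2 = 42

42


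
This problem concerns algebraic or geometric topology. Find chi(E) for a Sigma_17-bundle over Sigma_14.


For a fiber bundle F -> E -> B (with CW structure): chi(E) = chi(B) * chi(F).
chi(Sigma_14) = -26, chi(Sigma_17) = -32.
chi(E) = (-26) * (-32) = 832

832


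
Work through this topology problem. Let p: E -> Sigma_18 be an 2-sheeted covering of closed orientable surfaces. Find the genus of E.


For an n-sheeted cover: chi(E) = n * chi(B).
chi(Sigma_18) = 2 - 2*18 = -34.
chi(E) = 2 * (-34) = -68.
genus(E) = (2 - chi(E))/2 = (2 - (-68))/2 = 70/2 = 35

35


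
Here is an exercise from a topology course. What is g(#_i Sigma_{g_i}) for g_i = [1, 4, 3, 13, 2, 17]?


Genus is additive under connected sum of orientable surfaces.
g = 1 + 4 + 3 + 13 + 2 + 17 = 40

40


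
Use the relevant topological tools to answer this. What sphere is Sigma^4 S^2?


Each suspension raises dimension by 1: Sigma S^n = S^{n+1}.
Sigma^4 S^2 = S^{2+4} = S^6

6


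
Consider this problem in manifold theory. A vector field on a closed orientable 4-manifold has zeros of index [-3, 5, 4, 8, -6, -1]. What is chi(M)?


Poincare-Hopf: chi(M) = sum of indices of zeros.
chi = (-3) + (5) + (4) + (8) + (-6) + (-1) = 7

7


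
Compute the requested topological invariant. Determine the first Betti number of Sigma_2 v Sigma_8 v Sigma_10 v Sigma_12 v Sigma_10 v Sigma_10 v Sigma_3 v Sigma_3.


For a wedge X v Y: reduced H_k(X v Y) = H_k(X) + H_k(Y).
Each Sigma_g contributes b_1 = 2g.
b_1 = 4 + 16 + 20 + 24 + 20 + 20 + 6 + 6 = 116

116


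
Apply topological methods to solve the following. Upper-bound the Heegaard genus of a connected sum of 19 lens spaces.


Heegaard genus satisfies g(A#B) <= g(A) + g(B).
Each lens space has g = 1.
Upper bound: 19 * 1 = 19

19


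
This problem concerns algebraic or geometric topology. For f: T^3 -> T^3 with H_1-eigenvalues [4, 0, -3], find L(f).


For a torus self-map: L(f) = det(I - A) where A acts on H_1.
L(f) = (1-4) * (1-0) * (1--3) = -3 * 1 * 4 = -12

-12


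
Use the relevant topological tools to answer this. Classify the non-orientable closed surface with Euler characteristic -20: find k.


chi = 2 - k for closed non-orientable surfaces with k crosscaps.
-20 = 2 - k
k = 2 - (-20) = 22

22


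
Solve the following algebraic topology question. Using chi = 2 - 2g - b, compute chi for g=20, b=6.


For a compact orientable surface with genus g and b boundary components: chi = 2 - 2g - b.
chi = 2 - 2*20 - 6 = 2 - 40 - 6 = -44

-44


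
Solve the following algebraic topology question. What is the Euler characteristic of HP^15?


HP^15 has one cell in each dimension 0, 4, ..., 4*15 (15+1 cells, all even-dim).
chi = 15 + 1 = 16

16


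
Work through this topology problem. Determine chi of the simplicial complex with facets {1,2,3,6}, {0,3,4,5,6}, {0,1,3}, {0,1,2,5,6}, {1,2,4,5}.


Enumerate all faces; f-vector: f_0=7, f_1=21, f_2=26, f_3=12, f_4=2.
chi = sum (-1)^k f_k = 2

2


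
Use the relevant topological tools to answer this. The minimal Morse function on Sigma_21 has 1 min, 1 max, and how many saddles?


A perfect Morse function has m_k = b_k.
For Sigma_21: b_0=1, b_1=2g=42, b_2=1.
Saddles m_1 = 2g = 42

42


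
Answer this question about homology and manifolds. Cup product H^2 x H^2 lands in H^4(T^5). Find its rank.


Cup product: H^p x H^q -> H^{p+q}; here p+q = 2+2 = 4.
rank H^k(T^n) = C(n,k).
C(5,4) = 5

5


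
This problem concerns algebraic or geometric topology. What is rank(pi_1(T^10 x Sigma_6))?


pi_1(A x B) = pi_1(A) x pi_1(B); rank of abelianization = b_1.
b_1(T^10) = 10, b_1(Sigma_6) = 2*6 = 12.
b_1(product) = 10 + 12 = 22

22


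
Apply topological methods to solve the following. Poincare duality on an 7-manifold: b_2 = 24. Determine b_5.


Poincare duality for closed orientable n-manifolds: b_k = b_{n-k}.
Here n = 7, so b_5 = b_2 = 24

24


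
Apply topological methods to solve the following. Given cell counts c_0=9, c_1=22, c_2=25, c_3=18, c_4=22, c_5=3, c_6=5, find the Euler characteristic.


chi = sum_k (-1)^k c_k.
= (-1)^0*9 + (-1)^1*22 + (-1)^2*25 + (-1)^3*18 + (-1)^4*22 + (-1)^5*3 + (-1)^6*5
= (9) + (-22) + (25) + (-18) + (22) + (-3) + (5)
= 18

18


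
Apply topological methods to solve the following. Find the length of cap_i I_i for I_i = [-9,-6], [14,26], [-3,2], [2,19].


Intersection = [max(a_i), min(b_i)] = [14, -6].
Since 14 > -6, the intersection is empty.
Length = 0

0


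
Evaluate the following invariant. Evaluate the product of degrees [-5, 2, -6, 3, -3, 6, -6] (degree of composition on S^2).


Degree is multiplicative: deg(composition) = product of degrees.
= (-5) * (2) * (-6) * (3) * (-3) * (6) * (-6) = 19440

19440


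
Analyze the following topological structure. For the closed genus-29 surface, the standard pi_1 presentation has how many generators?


Standard presentation: pi_1(Sigma_g) = <a_1,b_1,...,a_g,b_g | [a_1,b_1]...[a_g,b_g] = 1>.
Number of generators = 2g = 2*29 = 58

58


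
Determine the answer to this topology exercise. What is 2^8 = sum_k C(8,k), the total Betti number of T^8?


b_k(T^8) = C(8,k), so the sum over k is sum_k C(8,k) = 2^8.
Total = 2^8 = 256

256


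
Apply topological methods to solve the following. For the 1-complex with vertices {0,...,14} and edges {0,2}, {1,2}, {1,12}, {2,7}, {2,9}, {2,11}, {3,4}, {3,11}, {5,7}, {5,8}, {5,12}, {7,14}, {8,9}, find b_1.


b_1 = E - V + (number of components).
E = 13, V = 15, components = 4.
b_1 = 13 - 15 + 4 = 2

2


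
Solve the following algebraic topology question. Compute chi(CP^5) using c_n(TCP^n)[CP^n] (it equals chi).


For any closed oriented manifold, <e(TM),[M]> = chi(M).
chi(CP^5) = 5+1 = 6

6


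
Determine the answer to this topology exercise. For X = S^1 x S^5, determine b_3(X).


Each S^d has Poincare polynomial 1 + t^d.
The product S^1 x S^5 has Poincare polynomial prod(1+t^d_i).
Expanding: b_0=1, b_1=1, b_5=1, b_6=1.
b_3 = 0

0


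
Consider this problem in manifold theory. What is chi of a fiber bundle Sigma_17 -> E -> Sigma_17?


For a fiber bundle F -> E -> B (with CW structure): chi(E) = chi(B) * chi(F).
chi(Sigma_17) = -32, chi(Sigma_17) = -32.
chi(E) = (-32) * (-32) = 1024

1024


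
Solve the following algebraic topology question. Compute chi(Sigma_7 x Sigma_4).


chi(Sigma_7) = 2 - 2*7 = -12
chi(Sigma_4) = 2 - 2*4 = -6
chi(product) = (-12) * (-6) = 72

72


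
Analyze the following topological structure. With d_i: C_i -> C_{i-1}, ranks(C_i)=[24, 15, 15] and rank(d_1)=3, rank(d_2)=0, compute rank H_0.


rank H_k = rank(ker d_k) - rank(im d_{k+1}).
rank(ker d_0) = rank(C_0) - rank(d_0) = 24 - 0 = 24.
rank(im d_{0+1}) = 3.
rank H_0 = 24 - 3 = 21

21


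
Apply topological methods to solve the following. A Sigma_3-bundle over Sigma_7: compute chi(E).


For a fiber bundle F -> E -> B (with CW structure): chi(E) = chi(B) * chi(F).
chi(Sigma_7) = -12, chi(Sigma_3) = -4.
chi(E) = (-12) * (-4) = 48

48


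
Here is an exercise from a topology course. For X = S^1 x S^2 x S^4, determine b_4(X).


Each S^d has Poincare polynomial 1 + t^d.
The product S^1 x S^2 x S^4 has Poincare polynomial prod(1+t^d_i).
Expanding: b_0=1, b_1=1, b_2=1, b_3=1, b_4=1, b_5=1, b_6=1, b_7=1.
b_4 = 1

1


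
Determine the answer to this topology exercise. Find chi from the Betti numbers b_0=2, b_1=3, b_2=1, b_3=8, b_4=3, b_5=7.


chi = sum_k (-1)^k b_k.
= (2) + (-3) + (1) + (-8) + (3) + (-7)
= -12

-12


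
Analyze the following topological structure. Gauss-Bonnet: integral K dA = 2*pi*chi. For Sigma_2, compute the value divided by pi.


Gauss-Bonnet: integral K dA = 2*pi*chi(M).
chi(Sigma_2) = 2 - 2*2 = -2.
(integral K dA)/pi = 2*chi = 2*(-2) = -4

-4


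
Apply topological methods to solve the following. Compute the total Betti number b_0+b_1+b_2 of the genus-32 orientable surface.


For Sigma_32: b_0 = 1, b_1 = 2g = 64, b_2 = 1.
Total = 1 + 64 + 1 = 66

66


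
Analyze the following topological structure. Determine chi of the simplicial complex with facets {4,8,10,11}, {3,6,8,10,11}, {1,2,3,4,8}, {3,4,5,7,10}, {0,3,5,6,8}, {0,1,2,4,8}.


Enumerate all faces; f-vector: f_0=11, f_1=37, f_2=48, f_3=25, f_4=5.
chi = sum (-1)^k f_k = 2

2


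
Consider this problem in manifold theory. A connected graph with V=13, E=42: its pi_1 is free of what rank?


For a connected graph: rank(pi_1) = b_1 = E - V + 1 = 1 - chi.
chi = V - E = 13 - 42 = -29.
rank = 1 - (-29) = 42 - 13 + 1 = 30

30


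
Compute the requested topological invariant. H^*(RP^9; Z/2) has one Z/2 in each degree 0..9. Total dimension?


H^k(RP^9; Z/2) = Z/2 for each 0 <= k <= 9.
Total dimension = 9 + 1 = 10

10


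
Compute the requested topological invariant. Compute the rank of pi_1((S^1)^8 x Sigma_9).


pi_1(A x B) = pi_1(A) x pi_1(B); rank of abelianization = b_1.
b_1(T^8) = 8, b_1(Sigma_9) = 2*9 = 18.
b_1(product) = 8 + 18 = 26

26


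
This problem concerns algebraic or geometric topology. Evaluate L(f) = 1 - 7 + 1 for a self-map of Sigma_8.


L(f) = tr(f_0*) - tr(f_1*) + tr(f_2*).
= 1 - (7) + (1)
= -5

-5


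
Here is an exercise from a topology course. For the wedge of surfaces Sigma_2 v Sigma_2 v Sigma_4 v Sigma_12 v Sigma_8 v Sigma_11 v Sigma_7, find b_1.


For a wedge X v Y: reduced H_k(X v Y) = H_k(X) + H_k(Y).
Each Sigma_g contributes b_1 = 2g.
b_1 = 4 + 4 + 8 + 24 + 16 + 22 + 14 = 92

92


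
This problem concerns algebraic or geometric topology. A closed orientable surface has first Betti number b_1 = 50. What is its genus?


For a closed orientable surface: b_1 = 2g.
50 = 2g
g = 50 / 2 = 25

25


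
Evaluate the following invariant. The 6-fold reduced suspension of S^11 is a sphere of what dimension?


Each suspension raises dimension by 1: Sigma S^n = S^{n+1}.
Sigma^6 S^11 = S^{11+6} = S^17

17


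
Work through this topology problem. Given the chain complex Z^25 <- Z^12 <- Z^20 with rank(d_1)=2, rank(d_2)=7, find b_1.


rank H_k = rank(ker d_k) - rank(im d_{k+1}).
rank(ker d_1) = rank(C_1) - rank(d_1) = 12 - 2 = 10.
rank(im d_{1+1}) = 7.
rank H_1 = 10 - 7 = 3

3


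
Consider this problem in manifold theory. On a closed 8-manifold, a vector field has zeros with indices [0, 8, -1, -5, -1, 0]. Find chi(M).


Poincare-Hopf: chi(M) = sum of indices of zeros.
chi = (0) + (8) + (-1) + (-5) + (-1) + (0) = 1

1


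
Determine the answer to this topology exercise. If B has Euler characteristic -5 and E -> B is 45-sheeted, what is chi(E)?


For a finite covering: chi(E) = (number of sheets) * chi(B).
chi(E) = 45 * (-5) = -225

-225


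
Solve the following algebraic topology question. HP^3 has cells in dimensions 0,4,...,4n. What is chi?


HP^3 has one cell in each dimension 0, 4, ..., 4*3 (3+1 cells, all even-dim).
chi = 3 + 1 = 4

4


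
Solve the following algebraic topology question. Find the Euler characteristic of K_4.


K_4: V = 4, E = C(4,2) = 6.
chi = V - E = 4 - 6 = -2

-2


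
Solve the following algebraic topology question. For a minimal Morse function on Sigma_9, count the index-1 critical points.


A perfect Morse function has m_k = b_k.
For Sigma_9: b_0=1, b_1=2g=18, b_2=1.
Saddles m_1 = 2g = 18

18


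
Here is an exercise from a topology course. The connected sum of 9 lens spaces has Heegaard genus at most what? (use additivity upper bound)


Heegaard genus satisfies g(A#B) <= g(A) + g(B).
Each lens space has g = 1.
Upper bound: 9 * 1 = 9

9


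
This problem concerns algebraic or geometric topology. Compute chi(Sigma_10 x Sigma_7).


chi(Sigma_10) = 2 - 2*10 = -18
chi(Sigma_7) = 2 - 2*7 = -12
chi(product) = (-18) * (-12) = 216

216


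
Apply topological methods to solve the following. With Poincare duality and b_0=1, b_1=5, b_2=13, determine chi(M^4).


By Poincare duality b_k = b_{4-k}, so full Betti numbers: b_0=1, b_1=5, b_2=13, b_3=5, b_4=1.
chi = sum (-1)^k b_k = 5

5


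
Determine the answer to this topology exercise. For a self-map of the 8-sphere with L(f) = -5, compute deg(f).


L(f) = 1 + (-1)^8 deg(f) on S^8.
-5 = 1 + (-1)^8 * deg(f)
(-1)^8 * deg(f) = -6
deg(f) = -6

-6


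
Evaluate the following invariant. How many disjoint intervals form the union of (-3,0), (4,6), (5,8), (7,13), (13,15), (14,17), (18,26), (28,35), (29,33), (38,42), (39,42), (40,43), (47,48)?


Sort and merge overlapping open intervals.
Merged: (-3,0), (4,13), (13,17), (18,26), (28,35), (38,43), (47,48).
Number of components = 7

7


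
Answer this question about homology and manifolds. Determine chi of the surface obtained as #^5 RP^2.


For a non-orientable closed surface with k crosscaps: chi = 2 - k.
Here k = 5.
chi = 2 - 5 = -3

-3


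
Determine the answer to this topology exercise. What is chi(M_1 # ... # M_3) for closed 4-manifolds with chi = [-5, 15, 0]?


For n-manifolds: chi(A#B) = chi(A) + chi(B) - chi(S^4).
chi(S^4) = 1 + (-1)^4 = 2.
chi(#) = (sum chi_i) - (3-1)*chi(S^4) = 10 - 2*2 = 6

6


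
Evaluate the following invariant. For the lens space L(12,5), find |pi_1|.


pi_1(L(p,q)) = Z/pZ for any q coprime to p.
|pi_1(L(12,5))| = 12

12


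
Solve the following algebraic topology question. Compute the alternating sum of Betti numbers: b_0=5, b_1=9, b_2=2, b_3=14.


chi = sum_k (-1)^k b_k.
= (5) + (-9) + (2) + (-14)
= -16

-16


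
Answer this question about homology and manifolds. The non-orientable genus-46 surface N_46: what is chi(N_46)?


For a non-orientable closed surface with k crosscaps: chi = 2 - k.
Here k = 46.
chi = 2 - 46 = -44

-44


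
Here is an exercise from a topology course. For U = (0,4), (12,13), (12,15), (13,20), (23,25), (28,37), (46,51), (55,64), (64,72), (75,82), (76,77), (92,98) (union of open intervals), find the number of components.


Sort and merge overlapping open intervals.
Merged: (0,4), (12,20), (23,25), (28,37), (46,51), (55,64), (64,72), (75,82), (92,98).
Number of components = 9

9


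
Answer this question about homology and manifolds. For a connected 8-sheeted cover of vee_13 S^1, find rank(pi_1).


Nielsen-Schreier: an index-n subgroup of F_r is free of rank 1 + n(r-1).
Equivalently: chi(cover) = n*chi(base); chi(vee_r S^1) = 1 - 13 = -12.
chi(E) = 8*(-12) = -96; rank = 1 - chi(E) = 1 - (-96) = 97.
rank = 1 + 8*(13-1) = 1 + 96 = 97

97


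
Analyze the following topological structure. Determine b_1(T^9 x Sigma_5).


pi_1(A x B) = pi_1(A) x pi_1(B); rank of abelianization = b_1.
b_1(T^9) = 9, b_1(Sigma_5) = 2*5 = 10.
b_1(product) = 9 + 10 = 19

19


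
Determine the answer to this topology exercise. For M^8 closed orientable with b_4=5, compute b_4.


Poincare duality for closed orientable n-manifolds: b_k = b_{n-k}.
Here n = 8, so b_4 = b_4 = 5

5


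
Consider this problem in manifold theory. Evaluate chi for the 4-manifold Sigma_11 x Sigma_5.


chi(Sigma_11) = 2 - 2*11 = -20
chi(Sigma_5) = 2 - 2*5 = -8
chi(product) = (-20) * (-8) = 160

160


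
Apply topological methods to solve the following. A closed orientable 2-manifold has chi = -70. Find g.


chi = 2 - 2g for closed orientable surfaces.
-70 = 2 - 2g
2g = 2 - (-70) = 72
g = 36

36


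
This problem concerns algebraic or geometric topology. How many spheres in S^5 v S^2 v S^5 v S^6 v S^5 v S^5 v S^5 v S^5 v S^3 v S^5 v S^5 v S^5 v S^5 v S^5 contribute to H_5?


For a wedge of spheres, H_k (k>0) is free on one generator per sphere of dimension k.
Spheres of dimension 5: count = 11.
b_5 = 11

11


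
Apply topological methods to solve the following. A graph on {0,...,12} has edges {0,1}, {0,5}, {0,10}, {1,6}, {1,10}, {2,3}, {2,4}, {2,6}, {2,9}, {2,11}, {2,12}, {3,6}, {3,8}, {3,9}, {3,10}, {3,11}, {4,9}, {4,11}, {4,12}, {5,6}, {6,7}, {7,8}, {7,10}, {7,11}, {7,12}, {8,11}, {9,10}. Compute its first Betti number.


b_1 = E - V + (number of components).
E = 27, V = 13, components = 1.
b_1 = 27 - 13 + 1 = 15

15


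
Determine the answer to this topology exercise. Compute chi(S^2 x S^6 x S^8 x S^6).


chi is multiplicative: chi(X x Y) = chi(X) chi(Y).
Each even-dim sphere has chi = 2. There are 4 factors.
chi = 2^4 = 16

16


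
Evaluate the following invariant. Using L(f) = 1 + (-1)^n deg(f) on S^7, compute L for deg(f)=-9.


On S^7: L(f) = tr(f_0*) + (-1)^7 tr(f_7*) = 1 + (-1)^7 * deg(f).
L(f) = 1 + (-1)^7 * -9 = 1 + 9 = 10

10


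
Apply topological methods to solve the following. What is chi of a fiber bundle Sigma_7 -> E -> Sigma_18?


For a fiber bundle F -> E -> B (with CW structure): chi(E) = chi(B) * chi(F).
chi(Sigma_18) = -34, chi(Sigma_7) = -12.
chi(E) = (-34) * (-12) = 408

408


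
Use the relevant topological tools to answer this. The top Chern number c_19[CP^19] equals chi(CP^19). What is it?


For any closed oriented manifold, <e(TM),[M]> = chi(M).
chi(CP^19) = 19+1 = 20

20


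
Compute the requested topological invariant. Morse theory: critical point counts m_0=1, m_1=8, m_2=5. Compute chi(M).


Morse theory: chi(M) = sum_k (-1)^k m_k where m_k = #(index-k critical points).
= (1) + (-8) + (5) = -2

-2


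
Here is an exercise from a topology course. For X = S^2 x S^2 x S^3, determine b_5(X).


Each S^d has Poincare polynomial 1 + t^d.
The product S^2 x S^2 x S^3 has Poincare polynomial prod(1+t^d_i).
Expanding: b_0=1, b_2=2, b_3=1, b_4=1, b_5=2, b_7=1.
b_5 = 2

2


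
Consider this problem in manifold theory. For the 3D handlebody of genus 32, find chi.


A genus-g handlebody deformation retracts to a wedge of g circles.
chi(vee_g S^1) = 1 - g.
chi(H_32) = 1 - 32 = -31

-31


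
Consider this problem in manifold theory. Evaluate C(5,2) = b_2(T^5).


By the Kunneth formula, b_k(T^n) = C(n,k).
b_2(T^5) = C(5,2).
C(5,2) = 5!/(2!*3!) = 10

10


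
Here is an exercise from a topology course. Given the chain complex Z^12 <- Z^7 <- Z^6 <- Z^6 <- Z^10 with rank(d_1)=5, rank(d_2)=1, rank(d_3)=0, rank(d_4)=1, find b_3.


rank H_k = rank(ker d_k) - rank(im d_{k+1}).
rank(ker d_3) = rank(C_3) - rank(d_3) = 6 - 0 = 6.
rank(im d_{3+1}) = 1.
rank H_3 = 6 - 1 = 5

5


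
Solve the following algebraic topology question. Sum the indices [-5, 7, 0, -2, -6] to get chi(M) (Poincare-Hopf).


Poincare-Hopf: chi(M) = sum of indices of zeros.
chi = (-5) + (7) + (0) + (-2) + (-6) = -6

-6


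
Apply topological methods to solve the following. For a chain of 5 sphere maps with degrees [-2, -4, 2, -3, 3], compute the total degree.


Degree is multiplicative: deg(composition) = product of degrees.
= (-2) * (-4) * (2) * (-3) * (3) = -144

-144


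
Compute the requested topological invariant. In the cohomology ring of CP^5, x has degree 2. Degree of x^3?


|x| = 2 in H^*(CP^n).
|x^3| = 3 * |x| = 3 * 2 = 6

6


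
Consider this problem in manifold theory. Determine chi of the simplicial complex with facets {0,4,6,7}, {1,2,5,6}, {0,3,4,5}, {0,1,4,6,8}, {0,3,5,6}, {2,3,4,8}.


Enumerate all faces; f-vector: f_0=9, f_1=28, f_2=28, f_3=10, f_4=1.
chi = sum (-1)^k f_k = 0

0


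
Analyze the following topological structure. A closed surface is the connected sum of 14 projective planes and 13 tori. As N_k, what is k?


Since a >= 1, the sum is non-orientable; each T^2 can be replaced by RP^2 # RP^2 (since T^2#RP^2 = 3RP^2).
Total crosscaps k = 14 + 2*13 = 40.
Check via chi: chi = 14*1 + 13*0 - (14+13-1)*2 = -38 = 2 - k = -38. Consistent.

40


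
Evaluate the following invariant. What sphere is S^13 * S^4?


Join of spheres: S^m * S^n = S^{m+n+1}.
dim = 13 + 4 + 1 = 18

18


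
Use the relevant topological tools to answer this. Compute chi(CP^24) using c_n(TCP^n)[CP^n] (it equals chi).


For any closed oriented manifold, <e(TM),[M]> = chi(M).
chi(CP^24) = 24+1 = 25

25


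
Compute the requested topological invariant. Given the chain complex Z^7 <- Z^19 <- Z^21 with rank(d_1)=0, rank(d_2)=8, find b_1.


rank H_k = rank(ker d_k) - rank(im d_{k+1}).
rank(ker d_1) = rank(C_1) - rank(d_1) = 19 - 0 = 19.
rank(im d_{1+1}) = 8.
rank H_1 = 19 - 8 = 11

11


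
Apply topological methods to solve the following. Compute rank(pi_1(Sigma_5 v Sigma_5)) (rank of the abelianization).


For a wedge: H_1(A v B) = H_1(A) + H_1(B).
b_1(Sigma_5) = 10, b_1(Sigma_5) = 10.
b_1 = 10 + 10 = 20

20


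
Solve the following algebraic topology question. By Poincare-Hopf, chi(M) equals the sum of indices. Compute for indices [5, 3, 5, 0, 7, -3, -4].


Poincare-Hopf: chi(M) = sum of indices of zeros.
chi = (5) + (3) + (5) + (0) + (7) + (-3) + (-4) = 13

13


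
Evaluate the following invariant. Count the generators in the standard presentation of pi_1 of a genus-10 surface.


Standard presentation: pi_1(Sigma_g) = <a_1,b_1,...,a_g,b_g | [a_1,b_1]...[a_g,b_g] = 1>.
Number of generators = 2g = 2*10 = 20

20


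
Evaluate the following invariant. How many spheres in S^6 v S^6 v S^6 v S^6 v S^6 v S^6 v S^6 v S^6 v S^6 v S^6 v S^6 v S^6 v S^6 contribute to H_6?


For a wedge of spheres, H_k (k>0) is free on one generator per sphere of dimension k.
Spheres of dimension 6: count = 13.
b_6 = 13

13


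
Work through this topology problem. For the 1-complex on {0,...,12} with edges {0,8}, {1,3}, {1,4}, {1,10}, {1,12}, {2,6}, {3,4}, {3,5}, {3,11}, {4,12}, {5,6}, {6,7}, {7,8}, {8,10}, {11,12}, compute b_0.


Run DFS/union-find over 13 vertices.
V = 13, E = 15.
Number of components = 2

2


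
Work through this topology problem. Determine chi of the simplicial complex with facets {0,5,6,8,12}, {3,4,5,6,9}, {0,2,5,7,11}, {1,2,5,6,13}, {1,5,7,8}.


Enumerate all faces; f-vector: f_0=13, f_1=39, f_2=44, f_3=21, f_4=4.
chi = sum (-1)^k f_k = 1

1


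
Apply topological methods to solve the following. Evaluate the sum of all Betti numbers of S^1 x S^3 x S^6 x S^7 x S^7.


Total Betti number is multiplicative under products.
Each S^d (d>=1) has total Betti number 2.
There are 5 sphere factors.
Total = 2^5 = 32

32


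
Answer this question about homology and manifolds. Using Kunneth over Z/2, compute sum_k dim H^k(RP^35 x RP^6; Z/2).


dim H^*(RP^n; Z/2) = n+1 (one Z/2 in each degree 0..n).
Total Betti number is multiplicative.
Total = (35+1) * (6+1) = 36 * 7 = 252

252


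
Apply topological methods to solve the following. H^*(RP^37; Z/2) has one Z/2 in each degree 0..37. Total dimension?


H^k(RP^37; Z/2) = Z/2 for each 0 <= k <= 37.
Total dimension = 37 + 1 = 38

38


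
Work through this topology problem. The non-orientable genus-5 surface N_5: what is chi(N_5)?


For a non-orientable closed surface with k crosscaps: chi = 2 - k.
Here k = 5.
chi = 2 - 5 = -3

-3


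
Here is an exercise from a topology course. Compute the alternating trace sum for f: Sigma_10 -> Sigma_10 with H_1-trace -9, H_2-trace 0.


L(f) = tr(f_0*) - tr(f_1*) + tr(f_2*).
= 1 - (-9) + (0)
= 10

10


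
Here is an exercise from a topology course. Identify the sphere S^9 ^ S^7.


S^m ^ S^n = S^{m+n}.
k = 9 + 7 = 16

16


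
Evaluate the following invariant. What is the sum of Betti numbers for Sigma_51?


For Sigma_51: b_0 = 1, b_1 = 2g = 102, b_2 = 1.
Total = 1 + 102 + 1 = 104

104


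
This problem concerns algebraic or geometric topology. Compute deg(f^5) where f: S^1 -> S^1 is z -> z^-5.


deg(f) = -5. Degree is multiplicative: deg(f^5) = (deg f)^5.
deg(f^5) = (-5)^5 = -3125

-3125


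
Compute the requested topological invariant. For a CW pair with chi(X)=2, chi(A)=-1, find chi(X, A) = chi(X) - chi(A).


Relative Euler characteristic: chi(X, A) = chi(X) - chi(A).
= 2 - (-1) = 3

3


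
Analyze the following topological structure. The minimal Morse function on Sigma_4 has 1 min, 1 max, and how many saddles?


A perfect Morse function has m_k = b_k.
For Sigma_4: b_0=1, b_1=2g=8, b_2=1.
Saddles m_1 = 2g = 8

8


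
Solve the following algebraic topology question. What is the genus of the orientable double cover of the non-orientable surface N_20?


chi(N_20) = 2 - 20 = -18.
Double cover: chi(Sigma_g) = 2 * chi(N_20) = 2*(-18) = -36.
2 - 2g = -36, so g = (2 - (-36))/2 = 38/2 = 19

19


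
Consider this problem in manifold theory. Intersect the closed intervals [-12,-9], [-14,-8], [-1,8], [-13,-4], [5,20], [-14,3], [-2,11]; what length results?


Intersection = [max(a_i), min(b_i)] = [5, -9].
Since 5 > -9, the intersection is empty.
Length = 0

0


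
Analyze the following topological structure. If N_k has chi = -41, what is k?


chi = 2 - k for closed non-orientable surfaces with k crosscaps.
-41 = 2 - k
k = 2 - (-41) = 43

43


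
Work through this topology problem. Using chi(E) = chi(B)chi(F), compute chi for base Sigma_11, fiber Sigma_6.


For a fiber bundle F -> E -> B (with CW structure): chi(E) = chi(B) * chi(F).
chi(Sigma_11) = -20, chi(Sigma_6) = -10.
chi(E) = (-20) * (-10) = 200

200


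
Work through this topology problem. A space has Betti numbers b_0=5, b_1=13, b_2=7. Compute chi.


chi = sum_k (-1)^k b_k.
= (5) + (-13) + (7)
= -1

-1


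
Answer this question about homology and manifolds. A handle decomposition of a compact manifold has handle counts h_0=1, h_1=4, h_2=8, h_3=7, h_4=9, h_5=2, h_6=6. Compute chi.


Handles of index k contribute (-1)^k to chi (same as CW cells).
chi = (1) + (-4) + (8) + (-7) + (9) + (-2) + (6) = 11

11


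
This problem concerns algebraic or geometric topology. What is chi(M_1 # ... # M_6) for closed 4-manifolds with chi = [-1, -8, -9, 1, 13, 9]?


For n-manifolds: chi(A#B) = chi(A) + chi(B) - chi(S^4).
chi(S^4) = 1 + (-1)^4 = 2.
chi(#) = (sum chi_i) - (6-1)*chi(S^4) = 5 - 5*2 = -5

-5


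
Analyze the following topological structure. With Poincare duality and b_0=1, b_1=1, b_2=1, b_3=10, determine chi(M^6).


By Poincare duality b_k = b_{6-k}, so full Betti numbers: b_0=1, b_1=1, b_2=1, b_3=10, b_4=1, b_5=1, b_6=1.
chi = sum (-1)^k b_k = -8

-8


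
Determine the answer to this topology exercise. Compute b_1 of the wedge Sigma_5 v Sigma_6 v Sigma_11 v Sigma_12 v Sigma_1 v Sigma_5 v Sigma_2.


For a wedge X v Y: reduced H_k(X v Y) = H_k(X) + H_k(Y).
Each Sigma_g contributes b_1 = 2g.
b_1 = 10 + 12 + 22 + 24 + 2 + 10 + 4 = 84

84


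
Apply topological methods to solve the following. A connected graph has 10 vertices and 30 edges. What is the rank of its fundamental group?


For a connected graph: rank(pi_1) = b_1 = E - V + 1 = 1 - chi.
chi = V - E = 10 - 30 = -20.
rank = 1 - (-20) = 30 - 10 + 1 = 21

21


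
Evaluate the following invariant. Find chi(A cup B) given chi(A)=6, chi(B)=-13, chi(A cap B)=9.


chi(A cup B) = chi(A) + chi(B) - chi(A cap B)
= 6 + (-13) - (9)
= -16

-16


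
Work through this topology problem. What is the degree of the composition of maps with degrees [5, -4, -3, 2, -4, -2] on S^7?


Degree is multiplicative: deg(composition) = product of degrees.
= (5) * (-4) * (-3) * (2) * (-4) * (-2) = 960

960


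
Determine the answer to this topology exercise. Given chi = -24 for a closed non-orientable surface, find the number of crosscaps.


chi = 2 - k for closed non-orientable surfaces with k crosscaps.
-24 = 2 - k
k = 2 - (-24) = 26

26


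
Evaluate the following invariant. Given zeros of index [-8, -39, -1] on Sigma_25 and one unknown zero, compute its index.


Poincare-Hopf: sum of indices = chi(M).
chi(Sigma_25) = 2 - 2*25 = -48.
Sum of known indices = -48.
x = chi - (sum known) = -48 - (-48) = 0

0


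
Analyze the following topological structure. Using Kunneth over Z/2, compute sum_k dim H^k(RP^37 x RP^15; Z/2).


dim H^*(RP^n; Z/2) = n+1 (one Z/2 in each degree 0..n).
Total Betti number is multiplicative.
Total = (37+1) * (15+1) = 38 * 16 = 608

608


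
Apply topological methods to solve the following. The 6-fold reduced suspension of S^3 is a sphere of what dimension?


Each suspension raises dimension by 1: Sigma S^n = S^{n+1}.
Sigma^6 S^3 = S^{3+6} = S^9

9


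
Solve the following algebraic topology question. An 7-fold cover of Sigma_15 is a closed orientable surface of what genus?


For an n-sheeted cover: chi(E) = n * chi(B).
chi(Sigma_15) = 2 - 2*15 = -28.
chi(E) = 7 * (-28) = -196.
genus(E) = (2 - chi(E))/2 = (2 - (-196))/2 = 198/2 = 99

99


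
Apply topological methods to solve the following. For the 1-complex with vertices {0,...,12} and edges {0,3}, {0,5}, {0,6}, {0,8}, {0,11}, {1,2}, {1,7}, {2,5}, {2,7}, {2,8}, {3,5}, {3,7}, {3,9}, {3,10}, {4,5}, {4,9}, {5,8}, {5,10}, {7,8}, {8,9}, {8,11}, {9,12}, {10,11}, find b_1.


b_1 = E - V + (number of components).
E = 23, V = 13, components = 1.
b_1 = 23 - 13 + 1 = 11

11


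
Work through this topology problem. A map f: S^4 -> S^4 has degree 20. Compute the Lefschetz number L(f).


On S^4: L(f) = tr(f_0*) + (-1)^4 tr(f_4*) = 1 + (-1)^4 * deg(f).
L(f) = 1 + (-1)^4 * 20 = 1 + 20 = 21

21


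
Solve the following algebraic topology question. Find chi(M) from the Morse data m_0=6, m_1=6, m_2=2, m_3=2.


Morse theory: chi(M) = sum_k (-1)^k m_k where m_k = #(index-k critical points).
= (6) + (-6) + (2) + (-2) = 0

0


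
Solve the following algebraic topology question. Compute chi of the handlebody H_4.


A genus-g handlebody deformation retracts to a wedge of g circles.
chi(vee_g S^1) = 1 - g.
chi(H_4) = 1 - 4 = -3

-3


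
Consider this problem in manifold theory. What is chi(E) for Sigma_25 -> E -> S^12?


chi(S^12) = 2 (n even), chi(Sigma_25) = 2 - 2*25 = -48.
chi(E) = 2 * (-48) = -96

-96


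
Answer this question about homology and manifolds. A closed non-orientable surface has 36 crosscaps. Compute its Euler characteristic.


For a non-orientable closed surface with k crosscaps: chi = 2 - k.
Here k = 36.
chi = 2 - 36 = -34

-34


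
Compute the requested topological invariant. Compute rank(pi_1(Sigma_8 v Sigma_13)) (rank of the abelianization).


For a wedge: H_1(A v B) = H_1(A) + H_1(B).
b_1(Sigma_8) = 16, b_1(Sigma_13) = 26.
b_1 = 16 + 26 = 42

42


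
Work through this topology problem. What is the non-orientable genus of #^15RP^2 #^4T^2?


Since a >= 1, the sum is non-orientable; each T^2 can be replaced by RP^2 # RP^2 (since T^2#RP^2 = 3RP^2).
Total crosscaps k = 15 + 2*4 = 23.
Check via chi: chi = 15*1 + 4*0 - (15+4-1)*2 = -21 = 2 - k = -21. Consistent.

23


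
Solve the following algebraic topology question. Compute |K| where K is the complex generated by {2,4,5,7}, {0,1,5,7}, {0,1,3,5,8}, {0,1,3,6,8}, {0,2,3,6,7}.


Each maximal simplex on m vertices has 2^m - 1 nonempty faces.
Take the union (dedupe shared faces).
Total distinct faces = 87

87


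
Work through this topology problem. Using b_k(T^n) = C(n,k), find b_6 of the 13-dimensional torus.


By the Kunneth formula, b_k(T^n) = C(n,k).
b_6(T^13) = C(13,6).
C(13,6) = 13!/(6!*7!) = 1716

1716


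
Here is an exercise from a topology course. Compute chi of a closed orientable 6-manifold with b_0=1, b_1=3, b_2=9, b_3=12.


By Poincare duality b_k = b_{6-k}, so full Betti numbers: b_0=1, b_1=3, b_2=9, b_3=12, b_4=9, b_5=3, b_6=1.
chi = sum (-1)^k b_k = 2

2


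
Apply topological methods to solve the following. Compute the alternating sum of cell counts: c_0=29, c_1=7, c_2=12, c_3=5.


chi = sum_k (-1)^k c_k.
= (-1)^0*29 + (-1)^1*7 + (-1)^2*12 + (-1)^3*5
= (29) + (-7) + (12) + (-5)
= 29

29


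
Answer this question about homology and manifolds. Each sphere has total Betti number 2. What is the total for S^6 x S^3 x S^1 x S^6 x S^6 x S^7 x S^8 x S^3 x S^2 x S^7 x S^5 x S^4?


Total Betti number is multiplicative under products.
Each S^d (d>=1) has total Betti number 2.
There are 12 sphere factors.
Total = 2^12 = 4096

4096


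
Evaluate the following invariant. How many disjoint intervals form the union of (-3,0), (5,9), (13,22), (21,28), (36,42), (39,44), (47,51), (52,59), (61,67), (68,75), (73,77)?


Sort and merge overlapping open intervals.
Merged: (-3,0), (5,9), (13,28), (36,44), (47,51), (52,59), (61,67), (68,77).
Number of components = 8

8


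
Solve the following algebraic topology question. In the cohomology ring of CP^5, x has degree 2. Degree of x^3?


|x| = 2 in H^*(CP^n).
|x^3| = 3 * |x| = 3 * 2 = 6

6


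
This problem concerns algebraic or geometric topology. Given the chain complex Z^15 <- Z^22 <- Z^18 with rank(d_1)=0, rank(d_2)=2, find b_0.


rank H_k = rank(ker d_k) - rank(im d_{k+1}).
rank(ker d_0) = rank(C_0) - rank(d_0) = 15 - 0 = 15.
rank(im d_{0+1}) = 0.
rank H_0 = 15 - 0 = 15

15


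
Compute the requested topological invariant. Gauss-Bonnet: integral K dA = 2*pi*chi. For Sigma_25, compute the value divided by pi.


Gauss-Bonnet: integral K dA = 2*pi*chi(M).
chi(Sigma_25) = 2 - 2*25 = -48.
(integral K dA)/pi = 2*chi = 2*(-48) = -96

-96


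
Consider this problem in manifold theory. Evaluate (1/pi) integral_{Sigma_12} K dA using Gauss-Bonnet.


Gauss-Bonnet: integral K dA = 2*pi*chi(M).
chi(Sigma_12) = 2 - 2*12 = -22.
(integral K dA)/pi = 2*chi = 2*(-22) = -44

-44


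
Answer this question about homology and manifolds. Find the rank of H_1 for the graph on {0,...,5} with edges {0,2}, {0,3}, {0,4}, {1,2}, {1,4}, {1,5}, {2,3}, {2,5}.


b_1 = E - V + (number of components).
E = 8, V = 6, components = 1.
b_1 = 8 - 6 + 1 = 3

3


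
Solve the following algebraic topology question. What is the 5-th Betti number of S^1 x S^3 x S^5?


Each S^d has Poincare polynomial 1 + t^d.
The product S^1 x S^3 x S^5 has Poincare polynomial prod(1+t^d_i).
Expanding: b_0=1, b_1=1, b_3=1, b_4=1, b_5=1, b_6=1, b_8=1, b_9=1.
b_5 = 1

1
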